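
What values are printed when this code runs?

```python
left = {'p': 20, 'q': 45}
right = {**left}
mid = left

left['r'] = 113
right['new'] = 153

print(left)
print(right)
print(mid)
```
{'p': 20, 'q': 45, 'r': 113}
{'p': 20, 'q': 45, 'new': 153}
{'p': 20, 'q': 45, 'r': 113}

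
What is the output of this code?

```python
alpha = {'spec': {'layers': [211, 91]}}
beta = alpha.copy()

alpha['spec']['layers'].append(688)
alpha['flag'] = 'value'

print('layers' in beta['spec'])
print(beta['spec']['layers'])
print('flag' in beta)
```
True
[211, 91, 688]
False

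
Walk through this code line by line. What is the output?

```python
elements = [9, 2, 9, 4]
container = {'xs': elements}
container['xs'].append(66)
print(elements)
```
[9, 2, 9, 4, 66]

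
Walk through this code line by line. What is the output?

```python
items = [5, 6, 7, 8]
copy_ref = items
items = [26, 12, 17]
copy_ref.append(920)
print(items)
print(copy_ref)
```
[26, 12, 17]
[5, 6, 7, 8, 920]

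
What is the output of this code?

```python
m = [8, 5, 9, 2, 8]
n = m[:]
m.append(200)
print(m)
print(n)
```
[8, 5, 9, 2, 8, 200]
[8, 5, 9, 2, 8]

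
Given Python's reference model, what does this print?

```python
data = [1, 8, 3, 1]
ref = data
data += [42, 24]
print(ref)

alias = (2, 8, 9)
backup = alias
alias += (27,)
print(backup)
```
[1, 8, 3, 1, 42, 24]
(2, 8, 9)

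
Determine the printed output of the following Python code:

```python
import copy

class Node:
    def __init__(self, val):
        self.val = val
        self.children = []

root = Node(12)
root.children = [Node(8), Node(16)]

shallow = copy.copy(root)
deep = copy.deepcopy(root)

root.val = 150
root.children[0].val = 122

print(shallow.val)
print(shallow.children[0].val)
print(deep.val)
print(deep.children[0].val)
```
12
122
12
8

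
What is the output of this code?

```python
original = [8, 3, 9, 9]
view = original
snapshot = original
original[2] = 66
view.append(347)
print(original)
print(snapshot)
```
[8, 3, 66, 9, 347]
[8, 3, 66, 9, 347]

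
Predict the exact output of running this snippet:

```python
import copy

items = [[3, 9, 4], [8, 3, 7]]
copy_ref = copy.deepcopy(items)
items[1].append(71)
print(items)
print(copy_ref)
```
[[3, 9, 4], [8, 3, 7, 71]]
[[3, 9, 4], [8, 3, 7]]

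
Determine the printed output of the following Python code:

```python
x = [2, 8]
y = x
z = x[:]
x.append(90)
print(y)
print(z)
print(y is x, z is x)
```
[2, 8, 90]
[2, 8]
True False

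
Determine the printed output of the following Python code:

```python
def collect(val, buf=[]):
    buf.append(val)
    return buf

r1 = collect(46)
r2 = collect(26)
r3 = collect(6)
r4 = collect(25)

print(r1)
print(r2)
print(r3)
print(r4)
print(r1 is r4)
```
[46, 26, 6, 25]
[46, 26, 6, 25]
[46, 26, 6, 25]
[46, 26, 6, 25]
True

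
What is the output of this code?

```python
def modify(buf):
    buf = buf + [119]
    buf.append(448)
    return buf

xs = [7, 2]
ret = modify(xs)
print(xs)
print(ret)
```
[7, 2]
[7, 2, 119, 448]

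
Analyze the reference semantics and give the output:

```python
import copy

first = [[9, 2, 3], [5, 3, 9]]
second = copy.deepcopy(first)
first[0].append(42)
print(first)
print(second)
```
[[9, 2, 3, 42], [5, 3, 9]]
[[9, 2, 3], [5, 3, 9]]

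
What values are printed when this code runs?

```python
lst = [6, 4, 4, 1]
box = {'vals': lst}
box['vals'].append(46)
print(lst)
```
[6, 4, 4, 1, 46]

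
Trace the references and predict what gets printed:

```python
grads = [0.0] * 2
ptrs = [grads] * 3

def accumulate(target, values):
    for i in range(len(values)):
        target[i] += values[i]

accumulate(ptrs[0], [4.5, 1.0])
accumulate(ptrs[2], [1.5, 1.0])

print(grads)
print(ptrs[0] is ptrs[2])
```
[6.0, 2.0]
True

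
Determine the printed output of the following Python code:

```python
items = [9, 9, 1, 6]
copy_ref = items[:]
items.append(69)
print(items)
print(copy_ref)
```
[9, 9, 1, 6, 69]
[9, 9, 1, 6]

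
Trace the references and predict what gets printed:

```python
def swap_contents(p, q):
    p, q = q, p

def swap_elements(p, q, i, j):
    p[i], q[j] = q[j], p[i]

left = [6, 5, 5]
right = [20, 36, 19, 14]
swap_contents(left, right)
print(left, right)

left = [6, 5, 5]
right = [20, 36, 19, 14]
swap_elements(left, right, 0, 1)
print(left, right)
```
[6, 5, 5] [20, 36, 19, 14]
[36, 5, 5] [20, 6, 19, 14]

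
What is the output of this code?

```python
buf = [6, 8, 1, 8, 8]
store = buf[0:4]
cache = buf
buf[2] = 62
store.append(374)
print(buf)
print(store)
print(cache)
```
[6, 8, 62, 8, 8]
[6, 8, 1, 8, 374]
[6, 8, 62, 8, 8]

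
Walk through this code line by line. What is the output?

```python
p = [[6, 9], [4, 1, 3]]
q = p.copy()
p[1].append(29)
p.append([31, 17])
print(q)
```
[[6, 9], [4, 1, 3, 29]]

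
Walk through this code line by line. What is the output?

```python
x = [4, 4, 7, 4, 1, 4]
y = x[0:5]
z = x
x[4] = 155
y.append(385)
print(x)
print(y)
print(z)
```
[4, 4, 7, 4, 155, 4]
[4, 4, 7, 4, 1, 385]
[4, 4, 7, 4, 155, 4]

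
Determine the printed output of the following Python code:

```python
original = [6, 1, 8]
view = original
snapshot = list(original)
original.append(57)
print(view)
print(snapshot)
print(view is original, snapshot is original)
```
[6, 1, 8, 57]
[6, 1, 8]
True False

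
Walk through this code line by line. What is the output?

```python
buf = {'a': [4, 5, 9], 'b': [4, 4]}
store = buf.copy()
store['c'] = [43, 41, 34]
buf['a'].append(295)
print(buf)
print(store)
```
{'a': [4, 5, 9, 295], 'b': [4, 4]}
{'a': [4, 5, 9, 295], 'b': [4, 4], 'c': [43, 41, 34]}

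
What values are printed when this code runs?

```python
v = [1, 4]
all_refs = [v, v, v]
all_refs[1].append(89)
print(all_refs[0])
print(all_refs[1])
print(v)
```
[1, 4, 89]
[1, 4, 89]
[1, 4, 89]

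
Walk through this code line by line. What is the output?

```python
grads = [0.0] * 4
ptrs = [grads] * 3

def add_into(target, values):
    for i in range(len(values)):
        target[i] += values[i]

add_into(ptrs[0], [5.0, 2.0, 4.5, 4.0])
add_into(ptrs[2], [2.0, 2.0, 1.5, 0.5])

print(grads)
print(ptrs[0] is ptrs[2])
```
[7.0, 4.0, 6.0, 4.5]
True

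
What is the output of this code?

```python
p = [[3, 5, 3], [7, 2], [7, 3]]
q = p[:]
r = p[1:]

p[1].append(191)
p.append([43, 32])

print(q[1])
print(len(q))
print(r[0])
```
[7, 2, 191]
3
[7, 2, 191]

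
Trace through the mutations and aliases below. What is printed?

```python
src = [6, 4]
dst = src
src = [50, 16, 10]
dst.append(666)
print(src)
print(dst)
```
[50, 16, 10]
[6, 4, 666]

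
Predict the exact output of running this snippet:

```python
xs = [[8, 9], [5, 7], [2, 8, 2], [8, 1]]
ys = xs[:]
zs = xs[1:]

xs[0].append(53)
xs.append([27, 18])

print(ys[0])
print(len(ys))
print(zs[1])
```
[8, 9, 53]
4
[2, 8, 2]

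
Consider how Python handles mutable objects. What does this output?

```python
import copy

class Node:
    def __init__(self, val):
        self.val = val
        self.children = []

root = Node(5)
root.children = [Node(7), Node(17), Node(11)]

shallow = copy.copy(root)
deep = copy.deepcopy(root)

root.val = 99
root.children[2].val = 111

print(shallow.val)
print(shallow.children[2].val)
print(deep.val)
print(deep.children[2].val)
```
5
111
5
11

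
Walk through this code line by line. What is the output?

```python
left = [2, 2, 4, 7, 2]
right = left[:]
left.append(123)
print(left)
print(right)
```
[2, 2, 4, 7, 2, 123]
[2, 2, 4, 7, 2]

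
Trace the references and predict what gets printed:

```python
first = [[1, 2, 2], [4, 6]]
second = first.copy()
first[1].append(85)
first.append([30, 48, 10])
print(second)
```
[[1, 2, 2], [4, 6, 85]]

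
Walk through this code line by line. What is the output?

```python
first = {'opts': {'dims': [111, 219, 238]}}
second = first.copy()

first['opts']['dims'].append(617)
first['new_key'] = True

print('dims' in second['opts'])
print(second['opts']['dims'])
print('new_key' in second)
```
True
[111, 219, 238, 617]
False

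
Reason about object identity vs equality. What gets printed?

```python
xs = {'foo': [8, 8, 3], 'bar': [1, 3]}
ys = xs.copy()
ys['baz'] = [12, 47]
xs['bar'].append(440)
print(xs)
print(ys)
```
{'foo': [8, 8, 3], 'bar': [1, 3, 440]}
{'foo': [8, 8, 3], 'bar': [1, 3, 440], 'baz': [12, 47]}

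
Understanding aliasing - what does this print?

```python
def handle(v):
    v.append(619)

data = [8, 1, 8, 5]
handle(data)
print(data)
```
[8, 1, 8, 5, 619]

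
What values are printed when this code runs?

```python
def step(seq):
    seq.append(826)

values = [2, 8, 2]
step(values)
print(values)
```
[2, 8, 2, 826]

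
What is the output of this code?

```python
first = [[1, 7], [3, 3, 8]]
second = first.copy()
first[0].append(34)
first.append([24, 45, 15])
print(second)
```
[[1, 7, 34], [3, 3, 8]]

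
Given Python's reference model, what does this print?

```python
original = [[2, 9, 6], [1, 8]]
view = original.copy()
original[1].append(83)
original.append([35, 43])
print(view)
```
[[2, 9, 6], [1, 8, 83]]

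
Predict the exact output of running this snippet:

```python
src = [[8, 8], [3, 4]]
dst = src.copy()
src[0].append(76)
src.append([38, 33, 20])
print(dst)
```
[[8, 8, 76], [3, 4]]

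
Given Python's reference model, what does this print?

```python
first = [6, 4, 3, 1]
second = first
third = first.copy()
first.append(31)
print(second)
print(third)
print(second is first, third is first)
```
[6, 4, 3, 1, 31]
[6, 4, 3, 1]
True False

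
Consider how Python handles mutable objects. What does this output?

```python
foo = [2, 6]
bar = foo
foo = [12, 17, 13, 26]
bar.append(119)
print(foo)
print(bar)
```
[12, 17, 13, 26]
[2, 6, 119]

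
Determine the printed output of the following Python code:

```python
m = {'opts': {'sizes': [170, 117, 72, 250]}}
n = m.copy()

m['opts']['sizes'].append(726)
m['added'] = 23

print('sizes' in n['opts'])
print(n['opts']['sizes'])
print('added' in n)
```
True
[170, 117, 72, 250, 726]
False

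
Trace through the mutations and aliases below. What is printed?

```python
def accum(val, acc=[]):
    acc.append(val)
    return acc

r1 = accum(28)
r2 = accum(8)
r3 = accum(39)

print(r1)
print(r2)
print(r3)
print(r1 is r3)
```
[28, 8, 39]
[28, 8, 39]
[28, 8, 39]
True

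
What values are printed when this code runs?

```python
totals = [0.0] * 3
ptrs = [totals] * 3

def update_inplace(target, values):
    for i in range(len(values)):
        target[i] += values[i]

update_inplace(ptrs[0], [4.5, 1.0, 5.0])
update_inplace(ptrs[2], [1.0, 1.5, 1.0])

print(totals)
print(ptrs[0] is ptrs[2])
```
[5.5, 2.5, 6.0]
True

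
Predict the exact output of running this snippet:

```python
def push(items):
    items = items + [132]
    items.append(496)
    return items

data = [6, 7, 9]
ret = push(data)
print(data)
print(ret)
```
[6, 7, 9]
[6, 7, 9, 132, 496]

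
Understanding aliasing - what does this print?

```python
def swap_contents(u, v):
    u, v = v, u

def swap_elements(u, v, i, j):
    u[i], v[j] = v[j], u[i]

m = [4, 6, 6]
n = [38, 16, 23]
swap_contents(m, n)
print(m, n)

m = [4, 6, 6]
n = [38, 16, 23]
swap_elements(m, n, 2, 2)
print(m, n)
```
[4, 6, 6] [38, 16, 23]
[4, 6, 23] [38, 16, 6]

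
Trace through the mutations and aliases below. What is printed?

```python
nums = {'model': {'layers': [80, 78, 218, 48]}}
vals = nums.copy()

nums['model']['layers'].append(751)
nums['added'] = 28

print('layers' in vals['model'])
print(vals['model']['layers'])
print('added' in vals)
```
True
[80, 78, 218, 48, 751]
False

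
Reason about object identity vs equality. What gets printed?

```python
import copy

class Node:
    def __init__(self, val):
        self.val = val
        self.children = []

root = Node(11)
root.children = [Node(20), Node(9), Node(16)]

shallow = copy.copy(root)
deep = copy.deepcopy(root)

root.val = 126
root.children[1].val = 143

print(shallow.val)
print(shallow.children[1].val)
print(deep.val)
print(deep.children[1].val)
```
11
143
11
9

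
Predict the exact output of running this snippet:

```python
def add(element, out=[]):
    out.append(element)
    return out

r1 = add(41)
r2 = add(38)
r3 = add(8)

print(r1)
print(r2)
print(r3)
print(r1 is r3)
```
[41, 38, 8]
[41, 38, 8]
[41, 38, 8]
True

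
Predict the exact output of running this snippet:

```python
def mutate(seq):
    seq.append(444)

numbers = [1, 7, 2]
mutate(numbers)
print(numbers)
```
[1, 7, 2, 444]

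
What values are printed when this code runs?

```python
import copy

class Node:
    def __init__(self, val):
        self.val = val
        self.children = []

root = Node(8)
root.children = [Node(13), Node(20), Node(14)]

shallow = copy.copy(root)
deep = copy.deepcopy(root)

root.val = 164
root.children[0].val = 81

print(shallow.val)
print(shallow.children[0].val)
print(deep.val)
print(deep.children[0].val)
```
8
81
8
13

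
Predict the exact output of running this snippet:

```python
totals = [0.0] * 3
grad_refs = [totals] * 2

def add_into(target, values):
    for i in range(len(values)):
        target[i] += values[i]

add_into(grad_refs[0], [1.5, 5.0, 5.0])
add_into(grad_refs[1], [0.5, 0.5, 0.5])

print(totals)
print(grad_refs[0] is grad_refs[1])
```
[2.0, 5.5, 5.5]
True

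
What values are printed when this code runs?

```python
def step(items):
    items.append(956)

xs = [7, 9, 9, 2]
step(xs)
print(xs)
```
[7, 9, 9, 2, 956]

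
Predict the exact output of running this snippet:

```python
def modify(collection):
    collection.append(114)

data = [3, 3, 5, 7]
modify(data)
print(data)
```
[3, 3, 5, 7, 114]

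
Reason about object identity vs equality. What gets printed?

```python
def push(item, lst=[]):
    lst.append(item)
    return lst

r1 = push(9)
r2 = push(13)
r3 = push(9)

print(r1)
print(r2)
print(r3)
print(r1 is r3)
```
[9, 13, 9]
[9, 13, 9]
[9, 13, 9]
True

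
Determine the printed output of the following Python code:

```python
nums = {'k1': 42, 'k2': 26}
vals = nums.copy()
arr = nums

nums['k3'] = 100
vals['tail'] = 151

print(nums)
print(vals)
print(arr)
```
{'k1': 42, 'k2': 26, 'k3': 100}
{'k1': 42, 'k2': 26, 'tail': 151}
{'k1': 42, 'k2': 26, 'k3': 100}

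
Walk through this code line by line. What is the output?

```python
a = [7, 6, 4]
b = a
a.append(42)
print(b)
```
[7, 6, 4, 42]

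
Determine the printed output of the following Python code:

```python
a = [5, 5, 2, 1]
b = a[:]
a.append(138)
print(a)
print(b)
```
[5, 5, 2, 1, 138]
[5, 5, 2, 1]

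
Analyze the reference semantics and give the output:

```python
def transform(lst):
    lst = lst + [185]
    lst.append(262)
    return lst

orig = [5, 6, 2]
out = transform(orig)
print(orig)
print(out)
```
[5, 6, 2]
[5, 6, 2, 185, 262]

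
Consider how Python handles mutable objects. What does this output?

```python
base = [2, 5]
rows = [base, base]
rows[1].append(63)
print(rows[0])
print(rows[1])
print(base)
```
[2, 5, 63]
[2, 5, 63]
[2, 5, 63]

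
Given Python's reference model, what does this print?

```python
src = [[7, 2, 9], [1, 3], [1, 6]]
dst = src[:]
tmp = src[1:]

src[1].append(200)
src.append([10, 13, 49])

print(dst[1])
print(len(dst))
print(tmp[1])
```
[1, 3, 200]
3
[1, 6]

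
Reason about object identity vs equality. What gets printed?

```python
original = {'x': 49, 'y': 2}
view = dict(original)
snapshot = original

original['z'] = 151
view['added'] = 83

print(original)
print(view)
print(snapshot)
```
{'x': 49, 'y': 2, 'z': 151}
{'x': 49, 'y': 2, 'added': 83}
{'x': 49, 'y': 2, 'z': 151}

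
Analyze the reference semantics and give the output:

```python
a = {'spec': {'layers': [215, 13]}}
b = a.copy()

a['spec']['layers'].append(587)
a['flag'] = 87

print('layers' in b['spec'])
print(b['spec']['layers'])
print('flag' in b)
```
True
[215, 13, 587]
False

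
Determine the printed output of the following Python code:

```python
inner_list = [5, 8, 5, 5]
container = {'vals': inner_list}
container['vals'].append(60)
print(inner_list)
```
[5, 8, 5, 5, 60]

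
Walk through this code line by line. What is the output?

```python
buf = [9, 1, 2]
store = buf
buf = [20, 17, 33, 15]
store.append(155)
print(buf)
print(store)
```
[20, 17, 33, 15]
[9, 1, 2, 155]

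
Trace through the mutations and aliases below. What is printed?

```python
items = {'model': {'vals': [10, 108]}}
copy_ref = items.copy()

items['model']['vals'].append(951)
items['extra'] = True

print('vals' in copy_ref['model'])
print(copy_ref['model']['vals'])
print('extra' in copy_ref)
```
True
[10, 108, 951]
False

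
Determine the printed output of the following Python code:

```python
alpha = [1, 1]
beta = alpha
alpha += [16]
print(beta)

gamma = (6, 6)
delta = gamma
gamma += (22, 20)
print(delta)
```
[1, 1, 16]
(6, 6)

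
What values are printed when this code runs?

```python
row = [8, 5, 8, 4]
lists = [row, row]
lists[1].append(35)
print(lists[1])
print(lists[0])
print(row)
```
[8, 5, 8, 4, 35]
[8, 5, 8, 4, 35]
[8, 5, 8, 4, 35]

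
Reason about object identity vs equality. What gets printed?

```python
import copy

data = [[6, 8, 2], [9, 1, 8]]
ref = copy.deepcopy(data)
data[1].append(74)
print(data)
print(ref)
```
[[6, 8, 2], [9, 1, 8, 74]]
[[6, 8, 2], [9, 1, 8]]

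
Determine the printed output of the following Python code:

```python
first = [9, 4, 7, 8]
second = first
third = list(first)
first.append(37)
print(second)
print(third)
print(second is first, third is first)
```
[9, 4, 7, 8, 37]
[9, 4, 7, 8]
True False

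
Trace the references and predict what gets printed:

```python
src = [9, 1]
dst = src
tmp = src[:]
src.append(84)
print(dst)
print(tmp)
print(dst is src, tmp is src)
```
[9, 1, 84]
[9, 1]
True False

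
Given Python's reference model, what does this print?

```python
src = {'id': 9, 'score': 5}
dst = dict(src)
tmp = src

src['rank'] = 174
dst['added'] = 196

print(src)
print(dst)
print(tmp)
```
{'id': 9, 'score': 5, 'rank': 174}
{'id': 9, 'score': 5, 'added': 196}
{'id': 9, 'score': 5, 'rank': 174}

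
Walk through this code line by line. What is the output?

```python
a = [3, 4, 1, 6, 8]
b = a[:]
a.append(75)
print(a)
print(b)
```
[3, 4, 1, 6, 8, 75]
[3, 4, 1, 6, 8]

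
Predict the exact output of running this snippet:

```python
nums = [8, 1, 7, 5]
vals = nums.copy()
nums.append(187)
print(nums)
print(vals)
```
[8, 1, 7, 5, 187]
[8, 1, 7, 5]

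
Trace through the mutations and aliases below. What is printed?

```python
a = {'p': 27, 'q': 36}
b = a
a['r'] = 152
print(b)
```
{'p': 27, 'q': 36, 'r': 152}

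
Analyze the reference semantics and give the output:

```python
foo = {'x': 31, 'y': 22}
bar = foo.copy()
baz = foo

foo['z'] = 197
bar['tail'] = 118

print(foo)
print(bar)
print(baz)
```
{'x': 31, 'y': 22, 'z': 197}
{'x': 31, 'y': 22, 'tail': 118}
{'x': 31, 'y': 22, 'z': 197}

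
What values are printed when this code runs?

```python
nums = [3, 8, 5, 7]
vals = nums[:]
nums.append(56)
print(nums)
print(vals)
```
[3, 8, 5, 7, 56]
[3, 8, 5, 7]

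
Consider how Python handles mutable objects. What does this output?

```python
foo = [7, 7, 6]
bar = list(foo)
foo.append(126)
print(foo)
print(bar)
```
[7, 7, 6, 126]
[7, 7, 6]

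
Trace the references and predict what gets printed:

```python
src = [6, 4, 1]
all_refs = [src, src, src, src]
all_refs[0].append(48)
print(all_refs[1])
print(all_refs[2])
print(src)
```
[6, 4, 1, 48]
[6, 4, 1, 48]
[6, 4, 1, 48]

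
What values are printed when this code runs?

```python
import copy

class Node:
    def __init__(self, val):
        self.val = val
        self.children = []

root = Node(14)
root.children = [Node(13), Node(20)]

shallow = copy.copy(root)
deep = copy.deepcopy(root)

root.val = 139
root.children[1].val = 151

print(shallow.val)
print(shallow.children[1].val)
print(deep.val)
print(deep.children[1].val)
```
14
151
14
20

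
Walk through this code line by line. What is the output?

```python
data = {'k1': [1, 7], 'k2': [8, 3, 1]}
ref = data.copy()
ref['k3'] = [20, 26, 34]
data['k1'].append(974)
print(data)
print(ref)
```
{'k1': [1, 7, 974], 'k2': [8, 3, 1]}
{'k1': [1, 7, 974], 'k2': [8, 3, 1], 'k3': [20, 26, 34]}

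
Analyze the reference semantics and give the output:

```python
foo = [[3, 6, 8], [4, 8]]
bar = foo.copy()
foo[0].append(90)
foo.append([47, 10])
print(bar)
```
[[3, 6, 8, 90], [4, 8]]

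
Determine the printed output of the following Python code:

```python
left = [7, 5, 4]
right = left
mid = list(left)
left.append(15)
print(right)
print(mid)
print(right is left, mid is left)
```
[7, 5, 4, 15]
[7, 5, 4]
True False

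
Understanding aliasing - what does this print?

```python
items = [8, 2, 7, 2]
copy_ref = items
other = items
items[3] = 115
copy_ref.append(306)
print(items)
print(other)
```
[8, 2, 7, 115, 306]
[8, 2, 7, 115, 306]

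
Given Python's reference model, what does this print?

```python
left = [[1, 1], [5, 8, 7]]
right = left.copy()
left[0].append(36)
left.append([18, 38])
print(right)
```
[[1, 1, 36], [5, 8, 7]]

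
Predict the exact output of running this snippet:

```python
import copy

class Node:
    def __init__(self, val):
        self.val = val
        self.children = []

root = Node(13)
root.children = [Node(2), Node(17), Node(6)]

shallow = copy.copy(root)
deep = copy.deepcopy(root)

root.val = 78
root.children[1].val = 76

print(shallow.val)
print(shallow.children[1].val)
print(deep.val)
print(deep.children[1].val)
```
13
76
13
17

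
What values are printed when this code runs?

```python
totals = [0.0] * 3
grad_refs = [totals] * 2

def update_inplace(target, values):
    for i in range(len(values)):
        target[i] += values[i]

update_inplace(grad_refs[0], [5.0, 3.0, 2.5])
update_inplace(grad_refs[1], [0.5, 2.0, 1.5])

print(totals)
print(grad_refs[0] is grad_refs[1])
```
[5.5, 5.0, 4.0]
True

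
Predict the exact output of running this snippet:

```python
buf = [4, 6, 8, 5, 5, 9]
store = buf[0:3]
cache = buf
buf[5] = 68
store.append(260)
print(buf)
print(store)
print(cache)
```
[4, 6, 8, 5, 5, 68]
[4, 6, 8, 260]
[4, 6, 8, 5, 5, 68]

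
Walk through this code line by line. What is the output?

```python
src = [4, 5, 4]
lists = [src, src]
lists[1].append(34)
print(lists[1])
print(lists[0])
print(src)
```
[4, 5, 4, 34]
[4, 5, 4, 34]
[4, 5, 4, 34]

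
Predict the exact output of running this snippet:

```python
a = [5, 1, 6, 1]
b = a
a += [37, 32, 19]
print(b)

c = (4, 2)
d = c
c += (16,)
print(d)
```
[5, 1, 6, 1, 37, 32, 19]
(4, 2)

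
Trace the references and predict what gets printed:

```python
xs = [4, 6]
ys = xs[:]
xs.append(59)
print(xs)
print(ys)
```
[4, 6, 59]
[4, 6]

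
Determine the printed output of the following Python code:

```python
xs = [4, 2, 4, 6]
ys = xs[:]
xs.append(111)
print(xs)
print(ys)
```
[4, 2, 4, 6, 111]
[4, 2, 4, 6]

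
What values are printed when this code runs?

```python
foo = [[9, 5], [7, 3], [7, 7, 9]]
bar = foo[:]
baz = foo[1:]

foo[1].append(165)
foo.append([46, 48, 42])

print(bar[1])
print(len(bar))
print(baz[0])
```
[7, 3, 165]
3
[7, 3, 165]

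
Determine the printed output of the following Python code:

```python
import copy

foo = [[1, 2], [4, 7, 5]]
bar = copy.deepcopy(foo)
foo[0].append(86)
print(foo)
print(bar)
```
[[1, 2, 86], [4, 7, 5]]
[[1, 2], [4, 7, 5]]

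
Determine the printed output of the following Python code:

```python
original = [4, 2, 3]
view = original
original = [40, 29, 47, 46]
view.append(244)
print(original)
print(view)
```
[40, 29, 47, 46]
[4, 2, 3, 244]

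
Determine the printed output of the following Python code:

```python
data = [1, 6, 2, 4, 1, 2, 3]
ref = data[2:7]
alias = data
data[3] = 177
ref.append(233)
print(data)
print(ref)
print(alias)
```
[1, 6, 2, 177, 1, 2, 3]
[2, 4, 1, 2, 3, 233]
[1, 6, 2, 177, 1, 2, 3]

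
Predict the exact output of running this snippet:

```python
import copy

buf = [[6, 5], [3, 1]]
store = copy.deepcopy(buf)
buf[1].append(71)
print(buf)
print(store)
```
[[6, 5], [3, 1, 71]]
[[6, 5], [3, 1]]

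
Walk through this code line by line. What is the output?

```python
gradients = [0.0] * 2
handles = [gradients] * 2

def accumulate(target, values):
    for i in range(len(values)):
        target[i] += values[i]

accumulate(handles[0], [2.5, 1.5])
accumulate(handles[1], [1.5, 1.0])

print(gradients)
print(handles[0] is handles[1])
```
[4.0, 2.5]
True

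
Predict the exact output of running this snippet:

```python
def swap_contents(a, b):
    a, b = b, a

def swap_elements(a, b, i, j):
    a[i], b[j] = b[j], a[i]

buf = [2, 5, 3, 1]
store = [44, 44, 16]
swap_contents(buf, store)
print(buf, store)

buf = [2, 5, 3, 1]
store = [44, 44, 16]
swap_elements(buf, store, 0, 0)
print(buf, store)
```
[2, 5, 3, 1] [44, 44, 16]
[44, 5, 3, 1] [2, 44, 16]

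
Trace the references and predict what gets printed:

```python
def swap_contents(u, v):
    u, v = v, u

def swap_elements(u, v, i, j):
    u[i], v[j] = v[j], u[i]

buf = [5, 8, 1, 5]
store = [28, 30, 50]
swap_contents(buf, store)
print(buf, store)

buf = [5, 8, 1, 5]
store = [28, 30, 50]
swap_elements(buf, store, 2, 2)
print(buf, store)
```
[5, 8, 1, 5] [28, 30, 50]
[5, 8, 50, 5] [28, 30, 1]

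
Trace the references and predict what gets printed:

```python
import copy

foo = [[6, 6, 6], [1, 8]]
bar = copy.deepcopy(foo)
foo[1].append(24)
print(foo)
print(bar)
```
[[6, 6, 6], [1, 8, 24]]
[[6, 6, 6], [1, 8]]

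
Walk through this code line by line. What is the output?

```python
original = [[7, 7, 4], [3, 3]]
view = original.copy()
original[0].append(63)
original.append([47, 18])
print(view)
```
[[7, 7, 4, 63], [3, 3]]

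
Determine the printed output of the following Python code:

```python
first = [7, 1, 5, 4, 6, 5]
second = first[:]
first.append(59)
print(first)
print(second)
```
[7, 1, 5, 4, 6, 5, 59]
[7, 1, 5, 4, 6, 5]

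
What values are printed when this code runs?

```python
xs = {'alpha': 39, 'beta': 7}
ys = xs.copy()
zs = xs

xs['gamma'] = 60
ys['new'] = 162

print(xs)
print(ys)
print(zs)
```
{'alpha': 39, 'beta': 7, 'gamma': 60}
{'alpha': 39, 'beta': 7, 'new': 162}
{'alpha': 39, 'beta': 7, 'gamma': 60}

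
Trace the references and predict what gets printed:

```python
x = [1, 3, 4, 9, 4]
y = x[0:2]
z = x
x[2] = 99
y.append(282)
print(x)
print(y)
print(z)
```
[1, 3, 99, 9, 4]
[1, 3, 282]
[1, 3, 99, 9, 4]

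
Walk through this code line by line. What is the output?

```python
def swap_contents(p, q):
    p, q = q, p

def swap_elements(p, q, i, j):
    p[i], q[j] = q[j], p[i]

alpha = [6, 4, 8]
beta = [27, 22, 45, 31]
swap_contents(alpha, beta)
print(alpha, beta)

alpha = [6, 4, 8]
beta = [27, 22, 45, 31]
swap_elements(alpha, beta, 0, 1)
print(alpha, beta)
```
[6, 4, 8] [27, 22, 45, 31]
[22, 4, 8] [27, 6, 45, 31]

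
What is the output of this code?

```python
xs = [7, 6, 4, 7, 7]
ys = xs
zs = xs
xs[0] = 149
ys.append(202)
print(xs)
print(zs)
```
[149, 6, 4, 7, 7, 202]
[149, 6, 4, 7, 7, 202]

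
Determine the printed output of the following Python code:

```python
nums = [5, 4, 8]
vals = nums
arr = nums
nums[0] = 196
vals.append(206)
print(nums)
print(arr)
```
[196, 4, 8, 206]
[196, 4, 8, 206]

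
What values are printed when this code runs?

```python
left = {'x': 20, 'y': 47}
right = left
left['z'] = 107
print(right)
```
{'x': 20, 'y': 47, 'z': 107}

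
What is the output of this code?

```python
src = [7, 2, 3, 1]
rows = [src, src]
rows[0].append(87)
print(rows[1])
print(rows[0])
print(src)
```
[7, 2, 3, 1, 87]
[7, 2, 3, 1, 87]
[7, 2, 3, 1, 87]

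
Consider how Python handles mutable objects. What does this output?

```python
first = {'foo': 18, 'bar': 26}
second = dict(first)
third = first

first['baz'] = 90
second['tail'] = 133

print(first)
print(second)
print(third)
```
{'foo': 18, 'bar': 26, 'baz': 90}
{'foo': 18, 'bar': 26, 'tail': 133}
{'foo': 18, 'bar': 26, 'baz': 90}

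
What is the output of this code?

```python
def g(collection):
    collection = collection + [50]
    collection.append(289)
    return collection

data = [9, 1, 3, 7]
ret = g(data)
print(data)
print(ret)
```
[9, 1, 3, 7]
[9, 1, 3, 7, 50, 289]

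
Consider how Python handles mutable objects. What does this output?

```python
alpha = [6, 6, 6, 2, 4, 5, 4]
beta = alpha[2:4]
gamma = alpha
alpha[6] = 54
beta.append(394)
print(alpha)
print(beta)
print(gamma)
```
[6, 6, 6, 2, 4, 5, 54]
[6, 2, 394]
[6, 6, 6, 2, 4, 5, 54]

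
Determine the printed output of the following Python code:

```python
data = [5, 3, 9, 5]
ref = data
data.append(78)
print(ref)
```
[5, 3, 9, 5, 78]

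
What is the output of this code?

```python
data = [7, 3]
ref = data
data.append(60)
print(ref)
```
[7, 3, 60]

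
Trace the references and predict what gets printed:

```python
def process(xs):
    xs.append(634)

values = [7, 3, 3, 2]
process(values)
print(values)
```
[7, 3, 3, 2, 634]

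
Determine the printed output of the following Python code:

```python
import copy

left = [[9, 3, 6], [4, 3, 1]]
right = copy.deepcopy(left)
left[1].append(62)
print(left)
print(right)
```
[[9, 3, 6], [4, 3, 1, 62]]
[[9, 3, 6], [4, 3, 1]]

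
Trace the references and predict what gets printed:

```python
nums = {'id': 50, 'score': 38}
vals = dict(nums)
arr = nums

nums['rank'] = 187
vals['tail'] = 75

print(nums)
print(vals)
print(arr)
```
{'id': 50, 'score': 38, 'rank': 187}
{'id': 50, 'score': 38, 'tail': 75}
{'id': 50, 'score': 38, 'rank': 187}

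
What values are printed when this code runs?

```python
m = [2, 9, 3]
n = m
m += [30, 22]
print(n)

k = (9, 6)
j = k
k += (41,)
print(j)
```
[2, 9, 3, 30, 22]
(9, 6)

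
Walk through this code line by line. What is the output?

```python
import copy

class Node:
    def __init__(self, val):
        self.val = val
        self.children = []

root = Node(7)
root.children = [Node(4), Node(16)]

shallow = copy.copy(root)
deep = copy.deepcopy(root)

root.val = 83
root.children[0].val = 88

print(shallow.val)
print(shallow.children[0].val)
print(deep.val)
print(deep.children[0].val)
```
7
88
7
4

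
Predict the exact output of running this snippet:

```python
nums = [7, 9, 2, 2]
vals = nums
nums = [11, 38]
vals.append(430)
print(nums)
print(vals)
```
[11, 38]
[7, 9, 2, 2, 430]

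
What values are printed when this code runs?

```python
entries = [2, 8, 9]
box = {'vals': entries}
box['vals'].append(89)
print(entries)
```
[2, 8, 9, 89]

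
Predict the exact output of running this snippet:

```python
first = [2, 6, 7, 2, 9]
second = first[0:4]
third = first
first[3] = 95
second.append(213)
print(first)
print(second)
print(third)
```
[2, 6, 7, 95, 9]
[2, 6, 7, 2, 213]
[2, 6, 7, 95, 9]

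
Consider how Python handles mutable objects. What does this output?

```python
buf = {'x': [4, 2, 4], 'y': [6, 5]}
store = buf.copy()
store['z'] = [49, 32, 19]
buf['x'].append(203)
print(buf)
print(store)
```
{'x': [4, 2, 4, 203], 'y': [6, 5]}
{'x': [4, 2, 4, 203], 'y': [6, 5], 'z': [49, 32, 19]}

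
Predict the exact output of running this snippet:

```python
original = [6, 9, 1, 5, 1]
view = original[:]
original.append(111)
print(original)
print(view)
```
[6, 9, 1, 5, 1, 111]
[6, 9, 1, 5, 1]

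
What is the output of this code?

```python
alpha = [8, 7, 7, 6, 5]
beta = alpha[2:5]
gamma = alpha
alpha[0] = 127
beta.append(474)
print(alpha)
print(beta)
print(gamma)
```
[127, 7, 7, 6, 5]
[7, 6, 5, 474]
[127, 7, 7, 6, 5]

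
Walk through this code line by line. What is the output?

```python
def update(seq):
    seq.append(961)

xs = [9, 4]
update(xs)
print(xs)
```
[9, 4, 961]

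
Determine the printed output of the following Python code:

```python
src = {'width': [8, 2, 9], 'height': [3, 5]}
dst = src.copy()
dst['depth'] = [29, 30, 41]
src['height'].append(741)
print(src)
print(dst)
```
{'width': [8, 2, 9], 'height': [3, 5, 741]}
{'width': [8, 2, 9], 'height': [3, 5, 741], 'depth': [29, 30, 41]}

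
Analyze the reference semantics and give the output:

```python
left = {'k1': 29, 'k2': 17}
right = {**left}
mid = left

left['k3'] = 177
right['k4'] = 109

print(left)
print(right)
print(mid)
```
{'k1': 29, 'k2': 17, 'k3': 177}
{'k1': 29, 'k2': 17, 'k4': 109}
{'k1': 29, 'k2': 17, 'k3': 177}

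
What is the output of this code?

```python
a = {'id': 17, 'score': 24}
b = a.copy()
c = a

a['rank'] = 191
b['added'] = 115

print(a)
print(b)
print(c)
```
{'id': 17, 'score': 24, 'rank': 191}
{'id': 17, 'score': 24, 'added': 115}
{'id': 17, 'score': 24, 'rank': 191}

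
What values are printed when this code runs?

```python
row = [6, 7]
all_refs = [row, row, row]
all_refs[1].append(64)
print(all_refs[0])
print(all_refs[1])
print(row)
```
[6, 7, 64]
[6, 7, 64]
[6, 7, 64]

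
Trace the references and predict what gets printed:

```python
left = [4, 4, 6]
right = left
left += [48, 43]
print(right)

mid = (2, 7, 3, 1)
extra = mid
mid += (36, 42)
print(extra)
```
[4, 4, 6, 48, 43]
(2, 7, 3, 1)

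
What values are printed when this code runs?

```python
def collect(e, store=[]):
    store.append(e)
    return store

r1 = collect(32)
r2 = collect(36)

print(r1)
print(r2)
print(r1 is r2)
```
[32, 36]
[32, 36]
True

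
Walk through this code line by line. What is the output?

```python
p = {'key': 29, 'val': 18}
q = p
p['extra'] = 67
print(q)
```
{'key': 29, 'val': 18, 'extra': 67}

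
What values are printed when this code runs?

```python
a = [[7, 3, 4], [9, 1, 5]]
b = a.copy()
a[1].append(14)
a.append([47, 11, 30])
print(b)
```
[[7, 3, 4], [9, 1, 5, 14]]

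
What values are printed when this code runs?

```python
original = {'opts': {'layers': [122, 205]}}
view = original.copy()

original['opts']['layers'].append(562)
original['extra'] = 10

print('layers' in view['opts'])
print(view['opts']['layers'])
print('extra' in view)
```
True
[122, 205, 562]
False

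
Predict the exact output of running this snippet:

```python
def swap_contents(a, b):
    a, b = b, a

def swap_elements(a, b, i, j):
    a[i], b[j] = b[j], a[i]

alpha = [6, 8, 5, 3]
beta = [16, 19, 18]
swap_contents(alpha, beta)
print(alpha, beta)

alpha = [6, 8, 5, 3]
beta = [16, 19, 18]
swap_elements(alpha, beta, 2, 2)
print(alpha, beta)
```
[6, 8, 5, 3] [16, 19, 18]
[6, 8, 18, 3] [16, 19, 5]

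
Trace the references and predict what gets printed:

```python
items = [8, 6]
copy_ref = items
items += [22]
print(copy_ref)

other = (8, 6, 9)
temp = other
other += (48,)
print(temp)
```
[8, 6, 22]
(8, 6, 9)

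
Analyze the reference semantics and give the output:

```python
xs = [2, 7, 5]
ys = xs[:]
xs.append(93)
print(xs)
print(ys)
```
[2, 7, 5, 93]
[2, 7, 5]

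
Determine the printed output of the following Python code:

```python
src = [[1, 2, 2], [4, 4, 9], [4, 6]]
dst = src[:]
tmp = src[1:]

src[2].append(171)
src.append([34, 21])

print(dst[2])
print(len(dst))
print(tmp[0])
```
[4, 6, 171]
3
[4, 4, 9]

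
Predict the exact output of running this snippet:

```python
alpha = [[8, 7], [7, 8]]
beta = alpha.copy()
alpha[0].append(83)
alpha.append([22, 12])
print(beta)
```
[[8, 7, 83], [7, 8]]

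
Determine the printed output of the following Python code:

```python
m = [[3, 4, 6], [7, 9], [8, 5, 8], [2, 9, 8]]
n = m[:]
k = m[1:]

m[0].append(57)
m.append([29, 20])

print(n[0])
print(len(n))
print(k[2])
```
[3, 4, 6, 57]
4
[2, 9, 8]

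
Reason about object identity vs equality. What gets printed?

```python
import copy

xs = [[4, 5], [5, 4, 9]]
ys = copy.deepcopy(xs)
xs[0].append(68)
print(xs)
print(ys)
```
[[4, 5, 68], [5, 4, 9]]
[[4, 5], [5, 4, 9]]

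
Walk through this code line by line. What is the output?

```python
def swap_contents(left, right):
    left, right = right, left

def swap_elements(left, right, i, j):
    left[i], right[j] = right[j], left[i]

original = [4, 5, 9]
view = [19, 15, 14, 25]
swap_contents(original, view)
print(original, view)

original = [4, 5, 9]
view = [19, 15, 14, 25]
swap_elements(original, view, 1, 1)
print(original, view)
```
[4, 5, 9] [19, 15, 14, 25]
[4, 15, 9] [19, 5, 14, 25]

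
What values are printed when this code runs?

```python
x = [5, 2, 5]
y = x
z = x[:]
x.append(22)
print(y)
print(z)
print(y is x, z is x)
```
[5, 2, 5, 22]
[5, 2, 5]
True False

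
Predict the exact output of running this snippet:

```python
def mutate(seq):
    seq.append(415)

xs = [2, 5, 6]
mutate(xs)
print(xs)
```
[2, 5, 6, 415]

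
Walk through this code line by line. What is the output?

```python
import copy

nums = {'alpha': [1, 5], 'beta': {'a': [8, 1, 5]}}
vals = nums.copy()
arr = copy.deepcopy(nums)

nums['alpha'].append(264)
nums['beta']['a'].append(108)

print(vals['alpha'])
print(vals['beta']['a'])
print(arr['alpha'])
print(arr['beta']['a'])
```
[1, 5, 264]
[8, 1, 5, 108]
[1, 5]
[8, 1, 5]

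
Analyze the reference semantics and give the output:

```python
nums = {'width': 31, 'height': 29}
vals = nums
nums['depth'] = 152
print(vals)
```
{'width': 31, 'height': 29, 'depth': 152}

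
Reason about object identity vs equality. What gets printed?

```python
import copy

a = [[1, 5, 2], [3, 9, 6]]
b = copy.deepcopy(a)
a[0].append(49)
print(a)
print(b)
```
[[1, 5, 2, 49], [3, 9, 6]]
[[1, 5, 2], [3, 9, 6]]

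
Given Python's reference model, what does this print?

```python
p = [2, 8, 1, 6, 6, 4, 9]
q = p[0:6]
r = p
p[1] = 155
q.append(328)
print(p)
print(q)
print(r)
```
[2, 155, 1, 6, 6, 4, 9]
[2, 8, 1, 6, 6, 4, 328]
[2, 155, 1, 6, 6, 4, 9]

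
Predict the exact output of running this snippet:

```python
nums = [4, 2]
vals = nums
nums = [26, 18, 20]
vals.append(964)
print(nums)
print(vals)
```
[26, 18, 20]
[4, 2, 964]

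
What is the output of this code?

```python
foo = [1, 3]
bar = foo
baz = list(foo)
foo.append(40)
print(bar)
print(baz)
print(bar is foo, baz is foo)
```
[1, 3, 40]
[1, 3]
True False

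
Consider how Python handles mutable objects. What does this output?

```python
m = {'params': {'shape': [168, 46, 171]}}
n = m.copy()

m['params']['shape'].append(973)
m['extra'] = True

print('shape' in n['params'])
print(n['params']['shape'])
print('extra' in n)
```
True
[168, 46, 171, 973]
False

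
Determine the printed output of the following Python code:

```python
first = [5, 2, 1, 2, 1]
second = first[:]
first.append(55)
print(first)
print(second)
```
[5, 2, 1, 2, 1, 55]
[5, 2, 1, 2, 1]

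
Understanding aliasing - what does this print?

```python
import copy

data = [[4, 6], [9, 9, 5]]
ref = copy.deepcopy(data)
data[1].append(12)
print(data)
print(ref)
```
[[4, 6], [9, 9, 5, 12]]
[[4, 6], [9, 9, 5]]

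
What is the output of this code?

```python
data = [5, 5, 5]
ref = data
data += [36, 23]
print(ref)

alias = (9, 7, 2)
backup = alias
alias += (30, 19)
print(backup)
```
[5, 5, 5, 36, 23]
(9, 7, 2)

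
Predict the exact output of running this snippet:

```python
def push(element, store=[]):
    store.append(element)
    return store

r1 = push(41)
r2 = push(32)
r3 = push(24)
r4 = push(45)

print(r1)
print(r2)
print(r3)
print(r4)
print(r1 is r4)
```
[41, 32, 24, 45]
[41, 32, 24, 45]
[41, 32, 24, 45]
[41, 32, 24, 45]
True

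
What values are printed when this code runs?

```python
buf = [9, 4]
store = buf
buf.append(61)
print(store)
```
[9, 4, 61]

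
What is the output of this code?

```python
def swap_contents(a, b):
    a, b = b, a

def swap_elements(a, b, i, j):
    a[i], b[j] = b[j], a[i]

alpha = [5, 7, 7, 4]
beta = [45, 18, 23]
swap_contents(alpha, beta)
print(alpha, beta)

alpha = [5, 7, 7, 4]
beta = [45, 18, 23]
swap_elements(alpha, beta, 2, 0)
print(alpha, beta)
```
[5, 7, 7, 4] [45, 18, 23]
[5, 7, 45, 4] [7, 18, 23]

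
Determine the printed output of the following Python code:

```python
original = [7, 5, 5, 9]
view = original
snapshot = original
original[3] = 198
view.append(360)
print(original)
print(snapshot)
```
[7, 5, 5, 198, 360]
[7, 5, 5, 198, 360]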